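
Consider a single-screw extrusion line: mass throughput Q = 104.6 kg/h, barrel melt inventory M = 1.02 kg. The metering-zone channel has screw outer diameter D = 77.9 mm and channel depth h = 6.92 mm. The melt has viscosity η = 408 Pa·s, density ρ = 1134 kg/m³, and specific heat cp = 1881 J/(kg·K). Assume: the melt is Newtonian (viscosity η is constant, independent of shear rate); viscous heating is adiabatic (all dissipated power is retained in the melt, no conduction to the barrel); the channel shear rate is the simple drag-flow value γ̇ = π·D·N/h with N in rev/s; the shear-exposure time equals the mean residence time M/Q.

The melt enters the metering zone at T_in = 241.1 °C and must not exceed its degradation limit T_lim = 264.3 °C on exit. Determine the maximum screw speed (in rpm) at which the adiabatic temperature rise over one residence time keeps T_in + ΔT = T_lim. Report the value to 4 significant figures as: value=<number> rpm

value=99.72 rpm

Convert throughput: Q = 104.6 kg/h = 104.6/3600 = 0.0290556 kg/s
t_res = M / Q_s = 1.02 ÷ 0.0290556 = 35.1052 s
D = 77.9 mm = 0.0779 m;  h = 6.92 mm = 0.00692 m
ΔT_a = T_lim − T_in = 264.3 − 241.1 = 23.2 K
γ̇_max² = ΔT_a·ρ·cp/(η·t_res) = 23.2·1134·1881/(408·35.1052) = 3455.08 s⁻²
Take the square root: γ̇_max = √(3455.08) = 58.78 s⁻¹
N_max = γ̇_max·h / (π·D) = 58.78 · 0.00692 / (π · 0.0779) = 1.66207 rev/s = 99.7239 rpm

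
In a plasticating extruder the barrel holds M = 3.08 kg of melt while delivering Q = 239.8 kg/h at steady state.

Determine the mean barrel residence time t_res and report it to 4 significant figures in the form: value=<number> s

value=46.24 s

Q_s = Q / 3600 = 239.8 / 3600 = 0.0666111 kg/s
Mean residence time: t_res = M/Q_s = 3.08 kg / 0.0666111 kg/s = 46.2385 s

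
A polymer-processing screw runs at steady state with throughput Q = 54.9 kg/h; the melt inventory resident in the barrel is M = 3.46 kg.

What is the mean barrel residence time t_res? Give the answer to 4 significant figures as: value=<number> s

Convert throughput: Q = 54.9 kg/h = 54.9/3600 = 0.01525 kg/s
t_res = M / Q_s = 3.46 ÷ 0.01525 = 226.885 s

value=226.9 s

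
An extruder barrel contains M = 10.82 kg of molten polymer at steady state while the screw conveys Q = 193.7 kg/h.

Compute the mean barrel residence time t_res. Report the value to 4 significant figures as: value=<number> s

Convert throughput: Q = 193.7 kg/h = 193.7/3600 = 0.0538056 kg/s
t_res = M / Q_s = 10.82 / 0.0538056 = 201.094 s

value=201.1 s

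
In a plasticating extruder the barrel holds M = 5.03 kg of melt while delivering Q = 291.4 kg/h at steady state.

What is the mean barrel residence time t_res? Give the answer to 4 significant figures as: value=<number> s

Q_s = Q / 3600 = 291.4 / 3600 = 0.0809444 kg/s
t_res = M / Q_s = 5.03 ÷ 0.0809444 = 62.1414 s

value=62.14 s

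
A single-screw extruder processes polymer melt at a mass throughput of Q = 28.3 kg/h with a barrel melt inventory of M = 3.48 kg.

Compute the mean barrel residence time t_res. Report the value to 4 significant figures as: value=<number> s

value=442.7 s

Convert throughput: Q = 28.3 kg/h = 28.3/3600 = 0.00786111 kg/s
Mean residence time: t_res = M/Q_s = 3.48 kg / 0.00786111 kg/s = 442.686 s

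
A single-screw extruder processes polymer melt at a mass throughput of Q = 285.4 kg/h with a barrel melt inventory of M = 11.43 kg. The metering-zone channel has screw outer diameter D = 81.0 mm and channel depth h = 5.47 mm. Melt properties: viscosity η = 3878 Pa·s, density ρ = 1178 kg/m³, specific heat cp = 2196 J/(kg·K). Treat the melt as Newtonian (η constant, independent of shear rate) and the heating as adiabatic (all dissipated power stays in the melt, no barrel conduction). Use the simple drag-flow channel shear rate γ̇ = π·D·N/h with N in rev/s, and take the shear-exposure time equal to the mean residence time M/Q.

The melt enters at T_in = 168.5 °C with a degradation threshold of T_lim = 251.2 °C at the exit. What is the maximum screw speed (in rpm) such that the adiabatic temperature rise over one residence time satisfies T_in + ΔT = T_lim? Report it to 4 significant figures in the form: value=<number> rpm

Convert throughput: Q = 285.4 kg/h = 285.4/3600 = 0.0792778 kg/s
t_res = M / Q_s = 11.43 / 0.0792778 = 144.177 s
D = 81.0 mm = 0.081 m;  h = 5.47 mm = 0.00547 m
ΔT_a = T_lim − T_in = 251.2 − 168.5 = 82.7 K
Invert ΔT = ηγ̇²t_res/(ρcp) for γ̇: γ̇_max² = ΔT_a ρ cp / (η t_res) = 82.7·1178·2196 / (3878·144.177) = 382.631 s⁻²
γ̇_max = √382.631 = 19.561 s⁻¹
N_max = γ̇_max·h / (π·D) = 19.561 · 0.00547 / (π · 0.081) = 0.420477 rev/s = 25.2286 rpm

value=25.23 rpm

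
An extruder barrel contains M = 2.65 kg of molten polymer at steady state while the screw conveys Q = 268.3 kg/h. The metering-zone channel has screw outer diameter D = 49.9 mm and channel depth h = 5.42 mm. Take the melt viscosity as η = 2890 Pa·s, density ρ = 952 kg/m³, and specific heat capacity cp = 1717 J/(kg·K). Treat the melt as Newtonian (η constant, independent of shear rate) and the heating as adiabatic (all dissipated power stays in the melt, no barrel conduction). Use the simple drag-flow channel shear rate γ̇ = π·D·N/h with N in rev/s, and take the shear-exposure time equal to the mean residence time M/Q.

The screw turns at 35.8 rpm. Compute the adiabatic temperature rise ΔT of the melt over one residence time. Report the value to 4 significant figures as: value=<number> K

value=18.72 K

Convert throughput: Q = 268.3 kg/h = 268.3/3600 = 0.0745278 kg/s
t_res = M / Q_s = 2.65 / 0.0745278 = 35.5572 s
Convert to SI: D = 0.0499 m, h = 0.00542 m, N = 35.8/60 = 0.596667 rev/s
Shear rate: γ̇ = πDN/h = π·0.0499·0.596667/0.00542 = 17.2577 s⁻¹
Adiabatic rise: ΔT = η γ̇² t_res / (ρ cp) = 2890·(17.2577)²·35.5572 / (952·1717) = 18.7234 K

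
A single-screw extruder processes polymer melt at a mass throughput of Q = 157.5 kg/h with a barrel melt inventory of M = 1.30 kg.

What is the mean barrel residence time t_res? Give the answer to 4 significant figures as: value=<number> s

Throughput in SI: Q_s = 157.5 kg/h ÷ 3600 s/h = 0.04375 kg/s
t_res = M / Q_s = 1.30 / 0.04375 = 29.7143 s

value=29.71 s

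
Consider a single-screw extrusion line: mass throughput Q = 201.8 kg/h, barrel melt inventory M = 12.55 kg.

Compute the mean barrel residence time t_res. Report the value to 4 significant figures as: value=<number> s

value=223.9 s

Throughput in SI: Q_s = 201.8 kg/h ÷ 3600 s/h = 0.0560556 kg/s
t_res = M / Q_s = 12.55 ÷ 0.0560556 = 223.885 s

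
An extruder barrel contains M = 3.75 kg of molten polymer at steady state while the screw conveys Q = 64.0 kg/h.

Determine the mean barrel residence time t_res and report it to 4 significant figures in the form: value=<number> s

value=210.9 s

Throughput in SI: Q_s = 64.0 kg/h ÷ 3600 s/h = 0.0177778 kg/s
Mean residence time: t_res = M/Q_s = 3.75 kg / 0.0177778 kg/s = 210.938 s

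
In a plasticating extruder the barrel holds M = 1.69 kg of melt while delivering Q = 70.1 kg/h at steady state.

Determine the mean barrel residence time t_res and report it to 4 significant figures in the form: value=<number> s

value=86.79 s

Convert throughput: Q = 70.1 kg/h = 70.1/3600 = 0.0194722 kg/s
t_res = M / Q_s = 1.69 / 0.0194722 = 86.7903 s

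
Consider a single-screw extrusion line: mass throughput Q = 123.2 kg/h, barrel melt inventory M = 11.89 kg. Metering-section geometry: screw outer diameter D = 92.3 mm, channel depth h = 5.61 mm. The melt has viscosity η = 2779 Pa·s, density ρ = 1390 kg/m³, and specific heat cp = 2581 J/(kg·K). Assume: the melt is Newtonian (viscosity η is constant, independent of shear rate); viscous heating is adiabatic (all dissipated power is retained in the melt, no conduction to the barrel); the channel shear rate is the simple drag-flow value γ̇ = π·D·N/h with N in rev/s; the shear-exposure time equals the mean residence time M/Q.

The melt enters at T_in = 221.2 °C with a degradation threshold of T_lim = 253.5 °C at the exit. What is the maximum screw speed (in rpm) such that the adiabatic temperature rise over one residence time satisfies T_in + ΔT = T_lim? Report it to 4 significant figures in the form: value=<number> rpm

value=12.72 rpm

Q_s = Q / 3600 = 123.2 / 3600 = 0.0342222 kg/s
t_res = M / Q_s = 11.89 / 0.0342222 = 347.435 s
D = 92.3 mm = 0.0923 m;  h = 5.61 mm = 0.00561 m
Allowable rise: ΔT_a = T_lim − T_in = 253.5 − 221.2 = 32.3 K
γ̇_max² = ΔT_a·ρ·cp / (η·t_res) = [32.3 × 1390 × 2581] / [2779 × 347.435] = 120.017 s⁻²
Take the square root: γ̇_max = √(120.017) = 10.9552 s⁻¹
N_max = γ̇_max·h / (π·D) = 10.9552 · 0.00561 / (π · 0.0923) = 0.21195 rev/s = 12.717 rpm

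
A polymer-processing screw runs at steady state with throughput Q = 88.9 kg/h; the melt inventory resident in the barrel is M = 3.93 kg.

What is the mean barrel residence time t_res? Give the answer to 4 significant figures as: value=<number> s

Q_s = Q / 3600 = 88.9 / 3600 = 0.0246944 kg/s
Mean residence time: t_res = M/Q_s = 3.93 kg / 0.0246944 kg/s = 159.145 s

value=159.1 s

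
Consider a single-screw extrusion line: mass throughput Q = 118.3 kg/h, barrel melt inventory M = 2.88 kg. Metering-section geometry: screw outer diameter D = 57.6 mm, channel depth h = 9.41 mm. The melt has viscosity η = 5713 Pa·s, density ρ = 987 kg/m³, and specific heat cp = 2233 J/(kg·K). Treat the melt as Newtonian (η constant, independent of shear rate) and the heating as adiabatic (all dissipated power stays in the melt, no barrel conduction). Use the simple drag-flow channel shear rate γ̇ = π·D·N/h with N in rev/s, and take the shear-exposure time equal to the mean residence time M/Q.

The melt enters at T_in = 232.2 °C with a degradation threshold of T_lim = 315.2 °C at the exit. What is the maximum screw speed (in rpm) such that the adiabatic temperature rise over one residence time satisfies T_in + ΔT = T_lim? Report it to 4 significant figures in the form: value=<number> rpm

Throughput in SI: Q_s = 118.3 kg/h ÷ 3600 s/h = 0.0328611 kg/s
t_res = M / Q_s = 2.88 ÷ 0.0328611 = 87.6416 s
Geometry in SI: D = 57.6 mm → 0.0576 m, h = 9.41 mm → 0.00941 m
ΔT_a = T_lim − T_in = 315.2 − 232.2 = 83 K
Invert ΔT = ηγ̇²t_res/(ρcp) for γ̇: γ̇_max² = ΔT_a ρ cp / (η t_res) = 83·987·2233 / (5713·87.6416) = 365.35 s⁻²
γ̇_max = √365.35 = 19.1141 s⁻¹
N_max = γ̇_max·h / (π·D) = 19.1141 · 0.00941 / (π · 0.0576) = 0.993967 rev/s = 59.638 rpm

value=59.64 rpm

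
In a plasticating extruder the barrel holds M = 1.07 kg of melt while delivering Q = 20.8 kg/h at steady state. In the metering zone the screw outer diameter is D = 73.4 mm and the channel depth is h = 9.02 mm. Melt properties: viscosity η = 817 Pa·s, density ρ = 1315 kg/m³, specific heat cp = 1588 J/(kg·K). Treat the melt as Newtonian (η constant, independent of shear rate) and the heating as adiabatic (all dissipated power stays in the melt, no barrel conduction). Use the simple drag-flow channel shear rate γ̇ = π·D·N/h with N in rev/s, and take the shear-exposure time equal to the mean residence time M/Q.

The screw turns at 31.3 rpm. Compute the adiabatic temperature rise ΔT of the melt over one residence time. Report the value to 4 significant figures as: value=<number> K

Throughput in SI: Q_s = 20.8 kg/h ÷ 3600 s/h = 0.00577778 kg/s
Mean residence time: t_res = M/Q_s = 1.07 kg / 0.00577778 kg/s = 185.192 s
Geometry in metres: D = 73.4 mm → 0.0734 m, h = 9.02 mm → 0.00902 m; screw speed N = 31.3 rpm = 0.521667 rev/s
γ̇ = π·D·N / h = π · 0.0734 · 0.521667 / 0.00902 = 13.3362 s⁻¹
Adiabatic rise: ΔT = η γ̇² t_res / (ρ cp) = 817·(13.3362)²·185.192 / (1315·1588) = 12.8865 K

value=12.89 K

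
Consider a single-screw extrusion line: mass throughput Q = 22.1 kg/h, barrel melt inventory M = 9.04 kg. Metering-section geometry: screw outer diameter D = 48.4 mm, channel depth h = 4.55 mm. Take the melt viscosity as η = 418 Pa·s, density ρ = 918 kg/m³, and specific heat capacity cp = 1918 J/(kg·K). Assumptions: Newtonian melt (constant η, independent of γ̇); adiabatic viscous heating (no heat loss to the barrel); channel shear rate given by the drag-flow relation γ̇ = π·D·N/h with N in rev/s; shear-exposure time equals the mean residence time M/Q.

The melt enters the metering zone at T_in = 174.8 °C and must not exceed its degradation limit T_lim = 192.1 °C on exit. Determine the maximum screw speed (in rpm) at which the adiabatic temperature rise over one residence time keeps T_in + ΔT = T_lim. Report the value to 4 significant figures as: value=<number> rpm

value=12.63 rpm

Throughput in SI: Q_s = 22.1 kg/h ÷ 3600 s/h = 0.00613889 kg/s
Mean residence time: t_res = M/Q_s = 9.04 kg / 0.00613889 kg/s = 1472.58 s
D = 48.4 mm = 0.0484 m;  h = 4.55 mm = 0.00455 m
ΔT_a = T_lim − T_in = 192.1 − 174.8 = 17.3 K
Invert ΔT = ηγ̇²t_res/(ρcp) for γ̇: γ̇_max² = ΔT_a ρ cp / (η t_res) = 17.3·918·1918 / (418·1472.58) = 49.486 s⁻²
γ̇_max = sqrt(49.486) = 7.03463 s⁻¹
N_max = γ̇_max h / (πD) = 7.03463·0.00455/(π·0.0484) = 0.210503 rev/s → ×60 = 12.6302 rpm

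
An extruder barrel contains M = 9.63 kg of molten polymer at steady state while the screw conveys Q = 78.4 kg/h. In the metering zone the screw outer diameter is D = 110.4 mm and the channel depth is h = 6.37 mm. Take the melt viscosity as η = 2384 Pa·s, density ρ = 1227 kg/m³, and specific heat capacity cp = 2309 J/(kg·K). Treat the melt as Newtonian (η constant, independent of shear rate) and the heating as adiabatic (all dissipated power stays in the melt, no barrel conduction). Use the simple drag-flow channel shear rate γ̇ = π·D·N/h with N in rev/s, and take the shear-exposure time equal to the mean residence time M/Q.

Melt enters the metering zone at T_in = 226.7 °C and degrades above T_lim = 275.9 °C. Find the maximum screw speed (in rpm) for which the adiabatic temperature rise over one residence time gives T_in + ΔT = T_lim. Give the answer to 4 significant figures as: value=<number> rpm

value=12.67 rpm

Convert throughput: Q = 78.4 kg/h = 78.4/3600 = 0.0217778 kg/s
Mean residence time: t_res = M/Q_s = 9.63 kg / 0.0217778 kg/s = 442.194 s
Geometry in SI: D = 110.4 mm → 0.1104 m, h = 6.37 mm → 0.00637 m
Allowable rise: ΔT_a = T_lim − T_in = 275.9 − 226.7 = 49.2 K
γ̇_max² = ΔT_a·ρ·cp/(η·t_res) = 49.2·1227·2309/(2384·442.194) = 132.225 s⁻²
γ̇_max = sqrt(132.225) = 11.4989 s⁻¹
N_max = γ̇_max·h / (π·D) = 11.4989 · 0.00637 / (π · 0.1104) = 0.211192 rev/s = 12.6715 rpm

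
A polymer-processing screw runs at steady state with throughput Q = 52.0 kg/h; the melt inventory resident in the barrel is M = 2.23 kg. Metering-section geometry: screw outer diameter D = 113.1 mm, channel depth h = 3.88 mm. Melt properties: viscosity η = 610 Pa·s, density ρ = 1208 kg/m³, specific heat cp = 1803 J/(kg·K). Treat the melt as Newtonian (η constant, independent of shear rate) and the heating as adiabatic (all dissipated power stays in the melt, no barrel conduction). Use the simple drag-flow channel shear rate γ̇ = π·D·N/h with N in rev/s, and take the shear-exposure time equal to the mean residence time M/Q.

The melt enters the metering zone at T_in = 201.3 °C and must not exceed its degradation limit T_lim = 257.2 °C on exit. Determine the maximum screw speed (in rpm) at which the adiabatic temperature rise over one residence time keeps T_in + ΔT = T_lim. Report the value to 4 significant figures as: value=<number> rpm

Convert throughput: Q = 52.0 kg/h = 52.0/3600 = 0.0144444 kg/s
t_res = M / Q_s = 2.23 / 0.0144444 = 154.385 s
Geometry in SI: D = 113.1 mm → 0.1131 m, h = 3.88 mm → 0.00388 m
ΔT_a = T_lim − T_in = 257.2 − 201.3 = 55.9 K
γ̇_max² = ΔT_a·ρ·cp / (η·t_res) = [55.9 × 1208 × 1803] / [610 × 154.385] = 1292.83 s⁻²
γ̇_max = √1292.83 = 35.9559 s⁻¹
N_max = γ̇_max h / (πD) = 35.9559·0.00388/(π·0.1131) = 0.392635 rev/s → ×60 = 23.5581 rpm

value=23.56 rpm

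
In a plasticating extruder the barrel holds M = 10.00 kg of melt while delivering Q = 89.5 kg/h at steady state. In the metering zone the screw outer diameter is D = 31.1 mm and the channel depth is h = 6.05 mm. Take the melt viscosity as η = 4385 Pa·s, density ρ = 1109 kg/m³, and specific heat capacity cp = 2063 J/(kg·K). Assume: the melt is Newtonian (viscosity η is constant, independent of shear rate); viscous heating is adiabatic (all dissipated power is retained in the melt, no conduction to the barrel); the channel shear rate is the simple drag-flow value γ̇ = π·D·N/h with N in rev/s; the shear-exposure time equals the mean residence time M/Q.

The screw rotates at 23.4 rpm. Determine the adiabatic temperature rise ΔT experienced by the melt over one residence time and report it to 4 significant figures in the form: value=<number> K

value=30.58 K

Throughput in SI: Q_s = 89.5 kg/h ÷ 3600 s/h = 0.0248611 kg/s
t_res = M / Q_s = 10.00 / 0.0248611 = 402.235 s
Geometry in metres: D = 31.1 mm → 0.0311 m, h = 6.05 mm → 0.00605 m; screw speed N = 23.4 rpm = 0.39 rev/s
Shear rate: γ̇ = πDN/h = π·0.0311·0.39/0.00605 = 6.29824 s⁻¹
ΔT = η·γ̇²·t_res / (ρ·cp) = 4385 · (6.29824)² · 402.235 / (1109 · 2063) = 30.5814 K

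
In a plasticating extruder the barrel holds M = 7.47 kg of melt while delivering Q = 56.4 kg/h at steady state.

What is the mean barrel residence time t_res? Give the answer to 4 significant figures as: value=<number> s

Convert throughput: Q = 56.4 kg/h = 56.4/3600 = 0.0156667 kg/s
t_res = M / Q_s = 7.47 ÷ 0.0156667 = 476.809 s

value=476.8 s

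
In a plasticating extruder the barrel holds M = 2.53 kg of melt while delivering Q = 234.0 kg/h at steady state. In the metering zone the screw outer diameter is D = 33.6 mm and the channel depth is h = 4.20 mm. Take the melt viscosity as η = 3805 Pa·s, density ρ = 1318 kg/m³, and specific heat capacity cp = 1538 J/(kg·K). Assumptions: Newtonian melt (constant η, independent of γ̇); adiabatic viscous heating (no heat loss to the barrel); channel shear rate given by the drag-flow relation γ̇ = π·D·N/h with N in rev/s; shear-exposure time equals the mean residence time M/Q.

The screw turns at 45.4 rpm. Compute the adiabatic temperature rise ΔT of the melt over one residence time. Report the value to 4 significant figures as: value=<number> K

Q_s = Q / 3600 = 234.0 / 3600 = 0.065 kg/s
t_res = M / Q_s = 2.53 / 0.065 = 38.9231 s
Convert to SI: D = 0.0336 m, h = 0.0042 m, N = 45.4/60 = 0.756667 rev/s
γ̇ = π·D·N / h = π · 0.0336 · 0.756667 / 0.0042 = 19.0171 s⁻¹
Adiabatic rise: ΔT = η γ̇² t_res / (ρ cp) = 3805·(19.0171)²·38.9231 / (1318·1538) = 26.4228 K

value=26.42 K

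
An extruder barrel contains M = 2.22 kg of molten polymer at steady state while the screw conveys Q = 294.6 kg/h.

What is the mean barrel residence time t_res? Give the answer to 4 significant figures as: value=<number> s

Convert throughput: Q = 294.6 kg/h = 294.6/3600 = 0.0818333 kg/s
t_res = M / Q_s = 2.22 ÷ 0.0818333 = 27.1283 s

value=27.13 s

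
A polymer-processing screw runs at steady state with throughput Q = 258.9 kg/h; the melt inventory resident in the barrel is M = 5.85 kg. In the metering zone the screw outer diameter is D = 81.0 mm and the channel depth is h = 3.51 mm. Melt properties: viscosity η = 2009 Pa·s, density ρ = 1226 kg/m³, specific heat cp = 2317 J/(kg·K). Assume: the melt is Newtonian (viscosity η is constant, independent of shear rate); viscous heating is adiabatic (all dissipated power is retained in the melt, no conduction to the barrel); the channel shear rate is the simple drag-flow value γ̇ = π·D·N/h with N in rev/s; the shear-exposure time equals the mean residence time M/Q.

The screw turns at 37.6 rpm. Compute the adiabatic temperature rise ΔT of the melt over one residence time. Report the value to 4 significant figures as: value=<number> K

Q_s = Q / 3600 = 258.9 / 3600 = 0.0719167 kg/s
Mean residence time: t_res = M/Q_s = 5.85 kg / 0.0719167 kg/s = 81.3441 s
D = 81.0 mm = 0.081 m;  h = 3.51 mm = 0.00351 m;  N = 37.6 rpm / 60 = 0.626667 rev/s
γ̇ = π·D·N / h = π · 0.081 · 0.626667 / 0.00351 = 45.4323 s⁻¹
Adiabatic rise: ΔT = η γ̇² t_res / (ρ cp) = 2009·(45.4323)²·81.3441 / (1226·2317) = 118.746 K

value=118.7 K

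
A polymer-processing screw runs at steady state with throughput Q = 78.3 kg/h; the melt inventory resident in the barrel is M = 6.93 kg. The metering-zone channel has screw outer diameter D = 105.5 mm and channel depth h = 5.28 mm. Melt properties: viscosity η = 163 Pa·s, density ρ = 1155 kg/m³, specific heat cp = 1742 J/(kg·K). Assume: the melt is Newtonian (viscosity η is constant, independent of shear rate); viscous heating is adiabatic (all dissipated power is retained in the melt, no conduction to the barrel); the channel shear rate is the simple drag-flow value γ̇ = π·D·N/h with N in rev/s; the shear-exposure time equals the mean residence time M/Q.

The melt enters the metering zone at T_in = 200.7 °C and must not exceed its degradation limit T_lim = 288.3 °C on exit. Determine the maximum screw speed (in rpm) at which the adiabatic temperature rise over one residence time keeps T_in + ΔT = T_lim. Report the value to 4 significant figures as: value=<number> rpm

value=55.68 rpm

Throughput in SI: Q_s = 78.3 kg/h ÷ 3600 s/h = 0.02175 kg/s
Mean residence time: t_res = M/Q_s = 6.93 kg / 0.02175 kg/s = 318.621 s
D = 105.5 mm = 0.1055 m;  h = 5.28 mm = 0.00528 m
ΔT_a = T_lim − T_in = 288.3 °C − 200.7 °C = 87.6 K
Invert ΔT = ηγ̇²t_res/(ρcp) for γ̇: γ̇_max² = ΔT_a ρ cp / (η t_res) = 87.6·1155·1742 / (163·318.621) = 3393.69 s⁻²
γ̇_max = sqrt(3393.69) = 58.2554 s⁻¹
Solve γ̇ = πDN/h for N: N_max = γ̇_max·h/(π·D) = 58.2554 × 0.00528 / (π × 0.1055) = 0.928043 rev/s = 55.6826 rpm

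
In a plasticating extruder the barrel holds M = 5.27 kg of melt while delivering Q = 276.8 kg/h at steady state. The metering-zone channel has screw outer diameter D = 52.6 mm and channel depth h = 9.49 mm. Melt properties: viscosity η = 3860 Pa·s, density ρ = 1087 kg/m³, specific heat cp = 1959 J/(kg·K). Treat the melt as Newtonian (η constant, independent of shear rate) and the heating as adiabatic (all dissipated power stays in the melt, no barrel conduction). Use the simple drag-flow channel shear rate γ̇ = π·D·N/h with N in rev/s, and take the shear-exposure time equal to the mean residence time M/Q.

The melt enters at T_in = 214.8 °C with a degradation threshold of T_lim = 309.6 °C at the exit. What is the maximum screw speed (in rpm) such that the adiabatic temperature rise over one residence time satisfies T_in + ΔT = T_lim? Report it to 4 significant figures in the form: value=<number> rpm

value=95.18 rpm

Q_s = Q / 3600 = 276.8 / 3600 = 0.0768889 kg/s
Mean residence time: t_res = M/Q_s = 5.27 kg / 0.0768889 kg/s = 68.5405 s
Convert to metres: D = 0.0526 m, h = 0.00949 m
Allowable rise: ΔT_a = T_lim − T_in = 309.6 − 214.8 = 94.8 K
Invert ΔT = ηγ̇²t_res/(ρcp) for γ̇: γ̇_max² = ΔT_a ρ cp / (η t_res) = 94.8·1087·1959 / (3860·68.5405) = 763.024 s⁻²
γ̇_max = √763.024 = 27.6229 s⁻¹
N_max = γ̇_max h / (πD) = 27.6229·0.00949/(π·0.0526) = 1.58635 rev/s → ×60 = 95.1811 rpm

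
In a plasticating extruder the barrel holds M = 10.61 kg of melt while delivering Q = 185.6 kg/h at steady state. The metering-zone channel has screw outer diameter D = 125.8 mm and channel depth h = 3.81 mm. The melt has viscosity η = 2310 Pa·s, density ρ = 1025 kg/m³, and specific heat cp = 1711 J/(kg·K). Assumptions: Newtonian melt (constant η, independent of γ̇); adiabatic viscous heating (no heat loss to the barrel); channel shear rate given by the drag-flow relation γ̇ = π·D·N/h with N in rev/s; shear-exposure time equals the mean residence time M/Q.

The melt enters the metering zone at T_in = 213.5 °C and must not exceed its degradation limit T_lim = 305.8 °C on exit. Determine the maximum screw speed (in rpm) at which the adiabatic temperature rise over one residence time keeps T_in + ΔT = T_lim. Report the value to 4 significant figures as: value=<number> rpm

Convert throughput: Q = 185.6 kg/h = 185.6/3600 = 0.0515556 kg/s
t_res = M / Q_s = 10.61 ÷ 0.0515556 = 205.797 s
D = 125.8 mm = 0.1258 m;  h = 3.81 mm = 0.00381 m
Allowable rise: ΔT_a = T_lim − T_in = 305.8 − 213.5 = 92.3 K
Invert ΔT = ηγ̇²t_res/(ρcp) for γ̇: γ̇_max² = ΔT_a ρ cp / (η t_res) = 92.3·1025·1711 / (2310·205.797) = 340.505 s⁻²
γ̇_max = √340.505 = 18.4528 s⁻¹
N_max = γ̇_max h / (πD) = 18.4528·0.00381/(π·0.1258) = 0.177892 rev/s → ×60 = 10.6735 rpm

value=10.67 rpm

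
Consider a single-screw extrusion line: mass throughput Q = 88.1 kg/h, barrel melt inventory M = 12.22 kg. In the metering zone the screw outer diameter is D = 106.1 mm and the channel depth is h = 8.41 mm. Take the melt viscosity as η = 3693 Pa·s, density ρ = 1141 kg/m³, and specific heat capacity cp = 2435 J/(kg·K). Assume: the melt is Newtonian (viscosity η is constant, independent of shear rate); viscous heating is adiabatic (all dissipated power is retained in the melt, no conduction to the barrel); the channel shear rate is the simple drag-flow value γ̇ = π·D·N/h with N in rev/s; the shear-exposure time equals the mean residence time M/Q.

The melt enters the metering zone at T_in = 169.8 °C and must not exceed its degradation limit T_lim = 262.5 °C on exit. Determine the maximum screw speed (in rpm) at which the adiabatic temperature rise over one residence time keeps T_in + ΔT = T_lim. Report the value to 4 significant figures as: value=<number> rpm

Q_s = Q / 3600 = 88.1 / 3600 = 0.0244722 kg/s
Mean residence time: t_res = M/Q_s = 12.22 kg / 0.0244722 kg/s = 499.342 s
Geometry in SI: D = 106.1 mm → 0.1061 m, h = 8.41 mm → 0.00841 m
ΔT_a = T_lim − T_in = 262.5 °C − 169.8 °C = 92.7 K
γ̇_max² = ΔT_a·ρ·cp / (η·t_res) = [92.7 × 1141 × 2435] / [3693 × 499.342] = 139.665 s⁻²
γ̇_max = √139.665 = 11.818 s⁻¹
N_max = γ̇_max h / (πD) = 11.818·0.00841/(π·0.1061) = 0.298177 rev/s → ×60 = 17.8906 rpm

value=17.89 rpm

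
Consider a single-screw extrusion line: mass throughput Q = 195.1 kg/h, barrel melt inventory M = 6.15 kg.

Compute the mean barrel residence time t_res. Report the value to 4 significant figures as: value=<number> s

Throughput in SI: Q_s = 195.1 kg/h ÷ 3600 s/h = 0.0541944 kg/s
Mean residence time: t_res = M/Q_s = 6.15 kg / 0.0541944 kg/s = 113.48 s

value=113.5 s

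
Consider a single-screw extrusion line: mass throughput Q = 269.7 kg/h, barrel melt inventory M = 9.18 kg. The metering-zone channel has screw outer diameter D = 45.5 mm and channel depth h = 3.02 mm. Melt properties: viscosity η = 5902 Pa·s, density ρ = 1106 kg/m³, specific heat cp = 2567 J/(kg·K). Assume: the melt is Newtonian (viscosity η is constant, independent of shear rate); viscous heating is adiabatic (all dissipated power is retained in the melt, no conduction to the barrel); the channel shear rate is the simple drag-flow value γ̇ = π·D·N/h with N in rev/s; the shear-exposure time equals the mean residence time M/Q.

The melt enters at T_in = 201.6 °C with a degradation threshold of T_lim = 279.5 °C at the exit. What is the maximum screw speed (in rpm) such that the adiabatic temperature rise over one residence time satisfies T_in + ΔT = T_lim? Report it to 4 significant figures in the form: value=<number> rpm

Throughput in SI: Q_s = 269.7 kg/h ÷ 3600 s/h = 0.0749167 kg/s
Mean residence time: t_res = M/Q_s = 9.18 kg / 0.0749167 kg/s = 122.536 s
Convert to metres: D = 0.0455 m, h = 0.00302 m
Allowable rise: ΔT_a = T_lim − T_in = 279.5 − 201.6 = 77.9 K
γ̇_max² = ΔT_a·ρ·cp / (η·t_res) = [77.9 × 1106 × 2567] / [5902 × 122.536] = 305.812 s⁻²
γ̇_max = sqrt(305.812) = 17.4875 s⁻¹
N_max = γ̇_max·h / (π·D) = 17.4875 · 0.00302 / (π · 0.0455) = 0.369465 rev/s = 22.1679 rpm

value=22.17 rpm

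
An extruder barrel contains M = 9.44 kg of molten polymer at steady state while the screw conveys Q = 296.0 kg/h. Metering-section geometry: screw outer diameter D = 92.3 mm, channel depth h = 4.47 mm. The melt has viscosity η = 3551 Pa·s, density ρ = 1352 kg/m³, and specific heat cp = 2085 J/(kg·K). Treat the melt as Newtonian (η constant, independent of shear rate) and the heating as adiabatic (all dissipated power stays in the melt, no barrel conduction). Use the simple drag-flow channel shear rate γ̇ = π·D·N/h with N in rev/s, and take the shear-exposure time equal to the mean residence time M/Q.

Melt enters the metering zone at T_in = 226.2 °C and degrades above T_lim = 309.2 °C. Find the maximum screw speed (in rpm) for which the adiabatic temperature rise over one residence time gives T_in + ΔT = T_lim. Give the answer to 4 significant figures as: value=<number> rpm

value=22.16 rpm

Throughput in SI: Q_s = 296.0 kg/h ÷ 3600 s/h = 0.0822222 kg/s
Mean residence time: t_res = M/Q_s = 9.44 kg / 0.0822222 kg/s = 114.811 s
Geometry in SI: D = 92.3 mm → 0.0923 m, h = 4.47 mm → 0.00447 m
ΔT_a = T_lim − T_in = 309.2 °C − 226.2 °C = 83 K
γ̇_max² = ΔT_a·ρ·cp / (η·t_res) = [83 × 1352 × 2085] / [3551 × 114.811] = 573.888 s⁻²
γ̇_max = √573.888 = 23.956 s⁻¹
Solve γ̇ = πDN/h for N: N_max = γ̇_max·h/(π·D) = 23.956 × 0.00447 / (π × 0.0923) = 0.369292 rev/s = 22.1575 rpm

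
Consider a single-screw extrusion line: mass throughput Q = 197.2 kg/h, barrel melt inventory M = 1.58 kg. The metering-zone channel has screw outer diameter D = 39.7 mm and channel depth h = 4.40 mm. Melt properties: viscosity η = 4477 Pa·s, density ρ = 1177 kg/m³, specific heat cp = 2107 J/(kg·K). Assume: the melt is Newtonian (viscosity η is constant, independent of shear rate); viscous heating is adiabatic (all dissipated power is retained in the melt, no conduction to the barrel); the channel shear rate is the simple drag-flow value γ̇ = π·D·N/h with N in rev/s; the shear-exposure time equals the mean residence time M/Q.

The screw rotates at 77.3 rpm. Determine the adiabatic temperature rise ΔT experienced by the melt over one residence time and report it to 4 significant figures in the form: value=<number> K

value=69.44 K

Q_s = Q / 3600 = 197.2 / 3600 = 0.0547778 kg/s
t_res = M / Q_s = 1.58 ÷ 0.0547778 = 28.8438 s
Geometry in metres: D = 39.7 mm → 0.0397 m, h = 4.40 mm → 0.0044 m; screw speed N = 77.3 rpm = 1.28833 rev/s
Shear rate: γ̇ = πDN/h = π·0.0397·1.28833/0.0044 = 36.5188 s⁻¹
Adiabatic rise: ΔT = η γ̇² t_res / (ρ cp) = 4477·(36.5188)²·28.8438 / (1177·2107) = 69.4434 K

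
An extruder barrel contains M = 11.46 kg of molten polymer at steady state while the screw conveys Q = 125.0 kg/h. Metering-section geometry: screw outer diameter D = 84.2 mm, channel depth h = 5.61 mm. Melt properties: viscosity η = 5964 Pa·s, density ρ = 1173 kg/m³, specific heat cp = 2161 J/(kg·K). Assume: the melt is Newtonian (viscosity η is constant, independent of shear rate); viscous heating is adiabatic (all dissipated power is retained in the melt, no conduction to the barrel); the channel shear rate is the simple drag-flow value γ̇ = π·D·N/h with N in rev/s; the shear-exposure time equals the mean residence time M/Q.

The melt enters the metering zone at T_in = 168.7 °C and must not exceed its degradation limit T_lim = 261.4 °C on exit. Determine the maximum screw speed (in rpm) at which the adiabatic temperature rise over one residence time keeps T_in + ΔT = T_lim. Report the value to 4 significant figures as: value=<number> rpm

value=13.90 rpm

Convert throughput: Q = 125.0 kg/h = 125.0/3600 = 0.0347222 kg/s
t_res = M / Q_s = 11.46 ÷ 0.0347222 = 330.048 s
D = 84.2 mm = 0.0842 m;  h = 5.61 mm = 0.00561 m
Allowable rise: ΔT_a = T_lim − T_in = 261.4 − 168.7 = 92.7 K
γ̇_max² = ΔT_a·ρ·cp / (η·t_res) = [92.7 × 1173 × 2161] / [5964 × 330.048] = 119.376 s⁻²
Take the square root: γ̇_max = √(119.376) = 10.9259 s⁻¹
Solve γ̇ = πDN/h for N: N_max = γ̇_max·h/(π·D) = 10.9259 × 0.00561 / (π × 0.0842) = 0.231718 rev/s = 13.9031 rpm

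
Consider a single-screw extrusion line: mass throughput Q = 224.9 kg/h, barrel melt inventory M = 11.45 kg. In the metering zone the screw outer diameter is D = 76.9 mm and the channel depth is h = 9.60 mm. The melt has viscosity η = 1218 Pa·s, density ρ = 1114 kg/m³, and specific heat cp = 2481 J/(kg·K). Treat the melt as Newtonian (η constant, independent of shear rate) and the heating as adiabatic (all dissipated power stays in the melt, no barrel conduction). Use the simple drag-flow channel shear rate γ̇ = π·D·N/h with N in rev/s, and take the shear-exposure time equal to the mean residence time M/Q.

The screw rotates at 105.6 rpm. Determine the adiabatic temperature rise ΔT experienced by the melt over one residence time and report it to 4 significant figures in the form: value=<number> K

value=158.4 K

Throughput in SI: Q_s = 224.9 kg/h ÷ 3600 s/h = 0.0624722 kg/s
t_res = M / Q_s = 11.45 / 0.0624722 = 183.281 s
Convert to SI: D = 0.0769 m, h = 0.0096 m, N = 105.6/60 = 1.76 rev/s
γ̇ = π·D·N / h = π · 0.0769 · 1.76 / 0.0096 = 44.2912 s⁻¹
Adiabatic rise: ΔT = η γ̇² t_res / (ρ cp) = 1218·(44.2912)²·183.281 / (1114·2481) = 158.449 K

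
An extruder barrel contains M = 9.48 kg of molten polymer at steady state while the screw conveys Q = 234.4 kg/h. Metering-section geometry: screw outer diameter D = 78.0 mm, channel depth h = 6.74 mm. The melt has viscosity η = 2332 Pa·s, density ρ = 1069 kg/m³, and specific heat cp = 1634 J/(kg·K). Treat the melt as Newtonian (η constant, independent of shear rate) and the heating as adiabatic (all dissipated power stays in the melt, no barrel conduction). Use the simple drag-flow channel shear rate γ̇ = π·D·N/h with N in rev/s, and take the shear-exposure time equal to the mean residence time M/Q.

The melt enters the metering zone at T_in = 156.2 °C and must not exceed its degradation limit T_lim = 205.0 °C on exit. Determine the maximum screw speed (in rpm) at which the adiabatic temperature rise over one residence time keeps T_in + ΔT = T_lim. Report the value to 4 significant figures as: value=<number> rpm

Q_s = Q / 3600 = 234.4 / 3600 = 0.0651111 kg/s
Mean residence time: t_res = M/Q_s = 9.48 kg / 0.0651111 kg/s = 145.597 s
Convert to metres: D = 0.078 m, h = 0.00674 m
ΔT_a = T_lim − T_in = 205.0 − 156.2 = 48.8 K
γ̇_max² = ΔT_a·ρ·cp/(η·t_res) = 48.8·1069·1634/(2332·145.597) = 251.054 s⁻²
γ̇_max = √251.054 = 15.8447 s⁻¹
N_max = γ̇_max h / (πD) = 15.8447·0.00674/(π·0.078) = 0.435812 rev/s → ×60 = 26.1487 rpm

value=26.15 rpm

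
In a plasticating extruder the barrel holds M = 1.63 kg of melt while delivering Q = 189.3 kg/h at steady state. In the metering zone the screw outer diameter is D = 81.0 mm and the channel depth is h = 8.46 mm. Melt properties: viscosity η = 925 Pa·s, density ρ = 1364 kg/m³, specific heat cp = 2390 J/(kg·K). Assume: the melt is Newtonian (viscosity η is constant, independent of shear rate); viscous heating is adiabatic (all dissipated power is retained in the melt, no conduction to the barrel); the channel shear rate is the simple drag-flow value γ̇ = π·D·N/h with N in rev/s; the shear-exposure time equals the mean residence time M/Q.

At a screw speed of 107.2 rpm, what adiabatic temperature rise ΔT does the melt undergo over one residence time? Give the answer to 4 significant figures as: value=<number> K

Q_s = Q / 3600 = 189.3 / 3600 = 0.0525833 kg/s
t_res = M / Q_s = 1.63 / 0.0525833 = 30.9984 s
Convert to SI: D = 0.081 m, h = 0.00846 m, N = 107.2/60 = 1.78667 rev/s
Shear rate: γ̇ = πDN/h = π·0.081·1.78667/0.00846 = 53.7413 s⁻¹
ΔT = η·γ̇²·t_res/(ρ·cp) = [925 × 53.7413² × 30.9984] / [1364 × 2390] = 25.403 K

value=25.40 K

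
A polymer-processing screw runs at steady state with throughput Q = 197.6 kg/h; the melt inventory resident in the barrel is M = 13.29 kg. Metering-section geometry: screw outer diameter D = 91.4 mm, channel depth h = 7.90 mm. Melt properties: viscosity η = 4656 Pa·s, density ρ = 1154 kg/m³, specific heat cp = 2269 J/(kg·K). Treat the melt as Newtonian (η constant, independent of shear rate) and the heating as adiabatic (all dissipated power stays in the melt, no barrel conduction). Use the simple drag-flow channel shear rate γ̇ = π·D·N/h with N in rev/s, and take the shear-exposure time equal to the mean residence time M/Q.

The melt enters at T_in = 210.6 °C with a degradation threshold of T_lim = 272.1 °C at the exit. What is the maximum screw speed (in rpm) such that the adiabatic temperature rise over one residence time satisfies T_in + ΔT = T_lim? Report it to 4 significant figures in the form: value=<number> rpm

Q_s = Q / 3600 = 197.6 / 3600 = 0.0548889 kg/s
t_res = M / Q_s = 13.29 / 0.0548889 = 242.126 s
D = 91.4 mm = 0.0914 m;  h = 7.90 mm = 0.0079 m
ΔT_a = T_lim − T_in = 272.1 − 210.6 = 61.5 K
Invert ΔT = ηγ̇²t_res/(ρcp) for γ̇: γ̇_max² = ΔT_a ρ cp / (η t_res) = 61.5·1154·2269 / (4656·242.126) = 142.844 s⁻²
γ̇_max = √142.844 = 11.9517 s⁻¹
Solve γ̇ = πDN/h for N: N_max = γ̇_max·h/(π·D) = 11.9517 × 0.0079 / (π × 0.0914) = 0.328823 rev/s = 19.7294 rpm

value=19.73 rpm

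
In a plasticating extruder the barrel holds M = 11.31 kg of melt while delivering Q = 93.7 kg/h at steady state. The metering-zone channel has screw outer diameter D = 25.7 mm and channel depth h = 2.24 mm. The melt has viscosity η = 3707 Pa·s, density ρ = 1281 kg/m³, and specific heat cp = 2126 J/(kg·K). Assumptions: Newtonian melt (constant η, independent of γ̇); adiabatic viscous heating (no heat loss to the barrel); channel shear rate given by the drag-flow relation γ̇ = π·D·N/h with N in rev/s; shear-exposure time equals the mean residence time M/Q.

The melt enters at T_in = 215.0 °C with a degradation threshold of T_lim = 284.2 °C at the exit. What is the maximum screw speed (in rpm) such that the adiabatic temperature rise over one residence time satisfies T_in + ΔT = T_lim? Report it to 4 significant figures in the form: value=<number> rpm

value=18.01 rpm

Convert throughput: Q = 93.7 kg/h = 93.7/3600 = 0.0260278 kg/s
t_res = M / Q_s = 11.31 ÷ 0.0260278 = 434.536 s
Convert to metres: D = 0.0257 m, h = 0.00224 m
ΔT_a = T_lim − T_in = 284.2 − 215.0 = 69.2 K
Invert ΔT = ηγ̇²t_res/(ρcp) for γ̇: γ̇_max² = ΔT_a ρ cp / (η t_res) = 69.2·1281·2126 / (3707·434.536) = 116.996 s⁻²
γ̇_max = sqrt(116.996) = 10.8165 s⁻¹
N_max = γ̇_max h / (πD) = 10.8165·0.00224/(π·0.0257) = 0.300089 rev/s → ×60 = 18.0053 rpm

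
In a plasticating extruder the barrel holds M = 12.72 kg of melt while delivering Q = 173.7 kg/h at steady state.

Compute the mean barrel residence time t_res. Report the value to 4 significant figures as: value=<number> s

Throughput in SI: Q_s = 173.7 kg/h ÷ 3600 s/h = 0.04825 kg/s
t_res = M / Q_s = 12.72 ÷ 0.04825 = 263.627 s

value=263.6 s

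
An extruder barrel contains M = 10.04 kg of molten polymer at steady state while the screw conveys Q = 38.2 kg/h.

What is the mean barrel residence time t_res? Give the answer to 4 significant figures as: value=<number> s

Throughput in SI: Q_s = 38.2 kg/h ÷ 3600 s/h = 0.0106111 kg/s
t_res = M / Q_s = 10.04 / 0.0106111 = 946.178 s

value=946.2 s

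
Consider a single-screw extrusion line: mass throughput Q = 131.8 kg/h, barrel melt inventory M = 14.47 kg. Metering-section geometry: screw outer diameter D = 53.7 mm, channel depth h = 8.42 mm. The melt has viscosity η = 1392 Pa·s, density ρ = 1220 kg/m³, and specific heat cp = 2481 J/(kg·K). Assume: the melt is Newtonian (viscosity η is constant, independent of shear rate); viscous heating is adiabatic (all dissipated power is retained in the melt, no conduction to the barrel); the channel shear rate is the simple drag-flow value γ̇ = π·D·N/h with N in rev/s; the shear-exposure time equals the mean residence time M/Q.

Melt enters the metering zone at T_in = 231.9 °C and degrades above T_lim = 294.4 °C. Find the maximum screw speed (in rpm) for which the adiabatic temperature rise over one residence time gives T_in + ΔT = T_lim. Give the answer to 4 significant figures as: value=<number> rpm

Throughput in SI: Q_s = 131.8 kg/h ÷ 3600 s/h = 0.0366111 kg/s
Mean residence time: t_res = M/Q_s = 14.47 kg / 0.0366111 kg/s = 395.235 s
Geometry in SI: D = 53.7 mm → 0.0537 m, h = 8.42 mm → 0.00842 m
ΔT_a = T_lim − T_in = 294.4 − 231.9 = 62.5 K
γ̇_max² = ΔT_a·ρ·cp / (η·t_res) = [62.5 × 1220 × 2481] / [1392 × 395.235] = 343.852 s⁻²
γ̇_max = √343.852 = 18.5433 s⁻¹
N_max = γ̇_max h / (πD) = 18.5433·0.00842/(π·0.0537) = 0.925494 rev/s → ×60 = 55.5297 rpm

value=55.53 rpm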